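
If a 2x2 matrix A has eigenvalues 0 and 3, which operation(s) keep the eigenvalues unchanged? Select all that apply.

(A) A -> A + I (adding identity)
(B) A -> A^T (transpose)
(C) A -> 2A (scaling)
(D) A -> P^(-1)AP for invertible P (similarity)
B and D

Eigenvalues are preserved by:
1. Similarity transformations: A -> P^(-1)AP (same characteristic polynomial)
2. Transpose: A^T has the same eigenvalues as A

Eigenvalues are NOT preserved by:
- Adding identity: eigenvalues become 0+1, 3+1
- Scaling: eigenvalues become 0, 6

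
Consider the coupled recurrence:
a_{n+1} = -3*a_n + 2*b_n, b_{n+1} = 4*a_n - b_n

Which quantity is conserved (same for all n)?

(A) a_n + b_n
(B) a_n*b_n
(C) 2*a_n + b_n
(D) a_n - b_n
A

Replace a_n by a_{n+1} = -3*a_n + 2*b_n and b_n by b_{n+1} = 4*a_n - b_n in each option and simplify:
(A) a_n + b_n  ->  (-3*a_n + 2*b_n) + (4*a_n - b_n) = a_n + b_n   [conserved]
(B) a_n*b_n  ->  (-3*a_n + 2*b_n)*(4*a_n - b_n) = -12*a_n^2 + 11*a_n*b_n - 2*b_n^2   [not conserved]
(C) 2*a_n + b_n  ->  2*(-3*a_n + 2*b_n) + (4*a_n - b_n) = -2*a_n + 3*b_n   [not conserved]
(D) a_n - b_n  ->  (-3*a_n + 2*b_n) - (4*a_n - b_n) = -7*a_n + 3*b_n   [not conserved]

Only (A) a_n + b_n returns to itself after one step, so it is the conserved quantity.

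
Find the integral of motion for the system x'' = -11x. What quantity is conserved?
E = (x')^2 + 11x^2

Multiply the equation by x':
x' * x'' = -11x * x'
The left side is d/dt[(x')^2/2] and the right side is d/dt[-11x^2/2], so
d/dt[(x')^2/2 + 11x^2/2] = 0, i.e. (x')^2/2 + 11x^2/2 = constant.
Multiplying by 2, the integral of motion is E = (x')^2 + 11x^2.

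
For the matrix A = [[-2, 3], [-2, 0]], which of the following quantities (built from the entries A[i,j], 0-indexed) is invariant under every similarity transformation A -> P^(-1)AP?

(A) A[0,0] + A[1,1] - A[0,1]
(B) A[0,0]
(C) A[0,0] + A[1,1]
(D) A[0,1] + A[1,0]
C

A[0,0] + A[1,1] is the trace of A. By the cyclic property of the trace, tr(P^(-1)AP) = tr(APP^(-1)) = tr(A), so it is the same for every matrix similar to A.

The other combinations are not similarity invariants. For example, take P = [[1, 2], [0, 1]] (det P = 1), so P^(-1) = [[1, -2], [0, 1]] and
B = P^(-1)AP = [[2, 7], [-2, -4]].
Evaluating each option on A and on B:
(A) A[0,0] + A[1,1] - A[0,1]: -5 for A, -9 for B -> changes
(B) A[0,0]: -2 for A, 2 for B -> changes
(C) A[0,0] + A[1,1]: -2 for A, -2 for B -> unchanged
(D) A[0,1] + A[1,0]: 1 for A, 5 for B -> changes

Only (C) A[0,0] + A[1,1] = -2 survives (and it does so for every P, not just this one), so it is the invariant.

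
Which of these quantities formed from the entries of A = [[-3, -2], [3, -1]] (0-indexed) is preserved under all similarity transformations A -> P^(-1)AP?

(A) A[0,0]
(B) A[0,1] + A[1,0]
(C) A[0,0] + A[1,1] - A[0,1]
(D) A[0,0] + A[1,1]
D

A[0,0] + A[1,1] is the trace of A. By the cyclic property of the trace, tr(P^(-1)AP) = tr(APP^(-1)) = tr(A), so it is the same for every matrix similar to A.

The other combinations are not similarity invariants. For example, take P = [[1, 2], [0, 1]] (det P = 1), so P^(-1) = [[1, -2], [0, 1]] and
B = P^(-1)AP = [[-9, -18], [3, 5]].
Evaluating each option on A and on B:
(A) A[0,0]: -3 for A, -9 for B -> changes
(B) A[0,1] + A[1,0]: 1 for A, -15 for B -> changes
(C) A[0,0] + A[1,1] - A[0,1]: -2 for A, 14 for B -> changes
(D) A[0,0] + A[1,1]: -4 for A, -4 for B -> unchanged

Only (D) A[0,0] + A[1,1] = -4 survives (and it does so for every P, not just this one), so it is the invariant.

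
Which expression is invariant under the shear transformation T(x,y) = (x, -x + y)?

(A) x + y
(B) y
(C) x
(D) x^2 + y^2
C

Under the shear T(x,y) = (x, -x + y):
Substitute the transformed coordinates into each option and compare with the original:
(A) x + y  ->  (x) + (-x + y) = y   [differs from x + y: not invariant]
(B) y  ->  (-x + y) = -x + y   [differs from y: not invariant]
(C) x  ->  (x) = x   [equals x: invariant]
(D) x^2 + y^2  ->  (x)^2 + (-x + y)^2 = 2x^2 - 2xy + y^2   [differs from x^2 + y^2: not invariant]

Only option (C), x, is unchanged by the transformation.
A vertical shear moves points parallel to the y-axis, so the x-coordinate (and any function of x alone) is unchanged.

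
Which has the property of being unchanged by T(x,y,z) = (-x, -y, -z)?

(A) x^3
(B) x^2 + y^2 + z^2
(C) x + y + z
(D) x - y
B

Apply T(x,y,z) = (-x, -y, -z) to each option, i.e. replace (x, y, z) by the transformed coordinates.
Substitute the transformed coordinates into each option and compare with the original:
(A) x^3  ->  (-x)^3 = -x^3   [differs from x^3: not invariant]
(B) x^2 + y^2 + z^2  ->  (-x)^2 + (-y)^2 + (-z)^2 = x^2 + y^2 + z^2   [equals x^2 + y^2 + z^2: invariant]
(C) x + y + z  ->  (-x) + (-y) + (-z) = -x - y - z   [differs from x + y + z: not invariant]
(D) x - y  ->  (-x) - (-y) = -x + y   [differs from x - y: not invariant]

Only option (B), x^2 + y^2 + z^2, is unchanged by the transformation.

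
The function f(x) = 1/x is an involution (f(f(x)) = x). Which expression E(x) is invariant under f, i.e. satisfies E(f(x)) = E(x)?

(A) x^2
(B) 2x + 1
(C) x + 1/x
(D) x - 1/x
C

Replace x by f(x) = 1/x in each option and simplify. As a quick numerical cross-check, also compare E(3) with E(f(3)) = E(1/3).

(A) x^2  ->  (1/x)^2 = x^(-2); check: E(3) = 9 but E(1/3) = 1/9.   [not invariant]
(B) 2x + 1  ->  2(1/x) + 1 = (x + 2)/x; check: E(3) = 7 but E(1/3) = 5/3.   [not invariant]
(C) x + 1/x  ->  (1/x) + 1/(1/x), which simplifies back to x + 1/x; check: E(3) = 10/3, E(1/3) = 10/3.   [invariant]
(D) x - 1/x  ->  (1/x) - 1/(1/x) = -x + 1/x; check: E(3) = 8/3 but E(1/3) = -8/3.   [not invariant]

Only (C) is unchanged. E is symmetric under swapping x with f(x) = 1/x, which is exactly what an involution does.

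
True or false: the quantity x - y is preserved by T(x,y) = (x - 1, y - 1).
True

Substitute T(x,y) = (x - 1, y - 1) into the expression and compare with the original.

Original: x - y
After applying T: (x - 1) - (y - 1) = x - y

This is identical to the original x - y, so the expression is invariant.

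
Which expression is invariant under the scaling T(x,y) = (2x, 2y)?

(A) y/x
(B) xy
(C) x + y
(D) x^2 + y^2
A

Under the uniform scaling T(x,y) = (2x, 2y):
Substitute the transformed coordinates into each option and compare with the original:
(A) y/x  ->  (2y)/(2x) = y/x   [equals y/x: invariant]
(B) xy  ->  (2x)(2y) = 4xy   [differs from xy: not invariant]
(C) x + y  ->  (2x) + (2y) = 2x + 2y   [differs from x + y: not invariant]
(D) x^2 + y^2  ->  (2x)^2 + (2y)^2 = 4x^2 + 4y^2   [differs from x^2 + y^2: not invariant]

Only option (A), y/x, is unchanged by the transformation.
The common factor 2 cancels in a ratio of coordinates, while sums, products and sums of squares pick up factors of 2 or 4.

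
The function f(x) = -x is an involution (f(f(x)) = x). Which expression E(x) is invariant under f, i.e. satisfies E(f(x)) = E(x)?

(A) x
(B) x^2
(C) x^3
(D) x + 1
B

Replace x by f(x) = -x in each option and simplify. As a quick numerical cross-check, also compare E(4) with E(f(4)) = E(-4).

(A) x  ->  (-x) = -x; check: E(4) = 4 but E(-4) = -4.   [not invariant]
(B) x^2  ->  (-x)^2, which simplifies back to x^2; check: E(4) = 16, E(-4) = 16.   [invariant]
(C) x^3  ->  (-x)^3 = -x^3; check: E(4) = 64 but E(-4) = -64.   [not invariant]
(D) x + 1  ->  (-x) + 1 = 1 - x; check: E(4) = 5 but E(-4) = -3.   [not invariant]

Only (B) is unchanged. E is symmetric under swapping x with f(x) = -x, which is exactly what an involution does.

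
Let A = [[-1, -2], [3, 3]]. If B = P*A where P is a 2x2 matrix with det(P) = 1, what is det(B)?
3

By the multiplicative property of determinants, det(B) = det(P*A) = det(P) * det(A) = det(A),
so the determinant is invariant under multiplication by any determinant-1 matrix; we just need det(A).

det(A) = (-1)(3) - (-2)(3) = -3 - (-6) = 3

Therefore det(B) = 1 * 3 = 3.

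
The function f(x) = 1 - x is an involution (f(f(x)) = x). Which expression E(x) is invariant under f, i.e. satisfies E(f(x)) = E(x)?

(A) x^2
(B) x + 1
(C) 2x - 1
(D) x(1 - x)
D

Replace x by f(x) = 1 - x in each option and simplify. As a quick numerical cross-check, also compare E(4) with E(f(4)) = E(-3).

(A) x^2  ->  (1 - x)^2 = (x - 1)^2; check: E(4) = 16 but E(-3) = 9.   [not invariant]
(B) x + 1  ->  (1 - x) + 1 = 2 - x; check: E(4) = 5 but E(-3) = -2.   [not invariant]
(C) 2x - 1  ->  2(1 - x) - 1 = 1 - 2x; check: E(4) = 7 but E(-3) = -7.   [not invariant]
(D) x(1 - x)  ->  (1 - x)(1 - (1 - x)), which simplifies back to x(1 - x); check: E(4) = -12, E(-3) = -12.   [invariant]

Only (D) is unchanged. E is symmetric under swapping x with f(x) = 1 - x, which is exactly what an involution does.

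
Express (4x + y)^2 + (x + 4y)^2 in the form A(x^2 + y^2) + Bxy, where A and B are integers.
17(x^2 + y^2) + 16xy

Expanding: (4x + y)^2 = 16x^2 + 8xy + y^2
(x + 4y)^2 = x^2 + 8xy + 16y^2
Sum = (16+1)(x^2+y^2) + 16xy = 17(x^2 + y^2) + 16xy
This is symmetric in x and y.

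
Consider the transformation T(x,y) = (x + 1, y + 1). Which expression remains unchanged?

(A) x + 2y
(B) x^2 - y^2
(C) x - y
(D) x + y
C

An expression E(x,y) is invariant under T if E(T(x,y)) = E(x,y). Here T(x,y) = (x + 1, y + 1).
Substitute the transformed coordinates into each option and compare with the original:
(A) x + 2y  ->  (x + 1) + 2(y + 1) = x + 2y + 3   [differs from x + 2y: not invariant]
(B) x^2 - y^2  ->  (x + 1)^2 - (y + 1)^2 = x^2 + 2x - y^2 - 2y   [differs from x^2 - y^2: not invariant]
(C) x - y  ->  (x + 1) - (y + 1) = x - y   [equals x - y: invariant]
(D) x + y  ->  (x + 1) + (y + 1) = x + y + 2   [differs from x + y: not invariant]

Only option (C), x - y, is unchanged by the transformation.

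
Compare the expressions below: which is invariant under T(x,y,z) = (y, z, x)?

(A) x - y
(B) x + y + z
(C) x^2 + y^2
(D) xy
B

Apply T(x,y,z) = (y, z, x) to each option, i.e. replace (x, y, z) by the transformed coordinates.
Substitute the transformed coordinates into each option and compare with the original:
(A) x - y  ->  (y) - (z) = y - z   [differs from x - y: not invariant]
(B) x + y + z  ->  (y) + (z) + (x) = x + y + z   [equals x + y + z: invariant]
(C) x^2 + y^2  ->  (y)^2 + (z)^2 = y^2 + z^2   [differs from x^2 + y^2: not invariant]
(D) xy  ->  (y)(z) = yz   [differs from xy: not invariant]

Only option (B), x + y + z, is unchanged by the transformation.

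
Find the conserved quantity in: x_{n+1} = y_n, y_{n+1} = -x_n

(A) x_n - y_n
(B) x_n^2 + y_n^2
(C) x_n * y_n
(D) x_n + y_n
B

For the recurrence x_{n+1} = y_n, y_{n+1} = -x_n:

x_{n+1}^2 + y_{n+1}^2 = y_n^2 + (-x_n)^2 = x_n^2 + y_n^2
The sum of squares is conserved (like energy in a harmonic oscillator).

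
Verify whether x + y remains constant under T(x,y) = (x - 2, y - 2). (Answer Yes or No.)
No

Substitute T(x,y) = (x - 2, y - 2) into the expression and compare with the original.

Original: x + y
After applying T: (x - 2) + (y - 2) = x + y - 4

This differs from the original x + y (difference: -4), so the expression is NOT invariant.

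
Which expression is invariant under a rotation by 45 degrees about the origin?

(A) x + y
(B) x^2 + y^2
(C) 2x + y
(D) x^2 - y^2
B

A rotation by 45 degrees sends (x, y) to (sqrt(2)x/2 - sqrt(2)y/2, sqrt(2)x/2 + sqrt(2)y/2).
Substitute the transformed coordinates into each option and compare with the original:
(A) x + y  ->  (sqrt(2)x/2 - sqrt(2)y/2) + (sqrt(2)x/2 + sqrt(2)y/2) = sqrt(2)x   [differs from x + y: not invariant]
(B) x^2 + y^2  ->  (sqrt(2)x/2 - sqrt(2)y/2)^2 + (sqrt(2)x/2 + sqrt(2)y/2)^2 = x^2 + y^2   [equals x^2 + y^2: invariant]
(C) 2x + y  ->  2(sqrt(2)x/2 - sqrt(2)y/2) + (sqrt(2)x/2 + sqrt(2)y/2) = 3sqrt(2)x/2 - sqrt(2)y/2   [differs from 2x + y: not invariant]
(D) x^2 - y^2  ->  (sqrt(2)x/2 - sqrt(2)y/2)^2 - (sqrt(2)x/2 + sqrt(2)y/2)^2 = -2xy   [differs from x^2 - y^2: not invariant]

Only option (B), x^2 + y^2, is unchanged by the transformation.
Geometrically, x^2 + y^2 is the squared distance from the origin, which every rotation about the origin preserves.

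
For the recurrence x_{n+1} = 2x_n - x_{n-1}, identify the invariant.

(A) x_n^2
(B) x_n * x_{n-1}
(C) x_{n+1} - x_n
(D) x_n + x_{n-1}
C

For the recurrence x_{n+1} = 2x_n - x_{n-1}:

If x_{n+1} = 2x_n - x_{n-1}, then:
x_{n+1} - x_n = x_n - x_{n-1}
The first difference is constant throughout the sequence.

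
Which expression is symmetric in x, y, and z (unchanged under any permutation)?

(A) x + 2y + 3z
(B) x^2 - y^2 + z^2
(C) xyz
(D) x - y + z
C

A symmetric expression is unchanged when the variables are permuted; here the transformation to test is the swap (x, y) -> (y, x).
A symmetric expression must survive every permutation; the single swap x <-> y already eliminates the distractors, and the keyed expression is also unchanged by x <-> z and y <-> z (each variable enters it in exactly the same way).
Substitute the transformed coordinates into each option and compare with the original:
(A) x + 2y + 3z  ->  (y) + 2(x) + 3z = 2x + y + 3z   [differs from x + 2y + 3z: not invariant]
(B) x^2 - y^2 + z^2  ->  (y)^2 - (x)^2 + z^2 = -x^2 + y^2 + z^2   [differs from x^2 - y^2 + z^2: not invariant]
(C) xyz  ->  (y)(x)z = xyz   [equals xyz: invariant]
(D) x - y + z  ->  (y) - (x) + z = -x + y + z   [differs from x - y + z: not invariant]

Only option (C), xyz, is unchanged by the transformation.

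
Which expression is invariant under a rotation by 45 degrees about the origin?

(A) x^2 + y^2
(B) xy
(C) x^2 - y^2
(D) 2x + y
A

A rotation by 45 degrees sends (x, y) to (sqrt(2)x/2 - sqrt(2)y/2, sqrt(2)x/2 + sqrt(2)y/2).
Substitute the transformed coordinates into each option and compare with the original:
(A) x^2 + y^2  ->  (sqrt(2)x/2 - sqrt(2)y/2)^2 + (sqrt(2)x/2 + sqrt(2)y/2)^2 = x^2 + y^2   [equals x^2 + y^2: invariant]
(B) xy  ->  (sqrt(2)x/2 - sqrt(2)y/2)(sqrt(2)x/2 + sqrt(2)y/2) = x^2/2 - y^2/2   [differs from xy: not invariant]
(C) x^2 - y^2  ->  (sqrt(2)x/2 - sqrt(2)y/2)^2 - (sqrt(2)x/2 + sqrt(2)y/2)^2 = -2xy   [differs from x^2 - y^2: not invariant]
(D) 2x + y  ->  2(sqrt(2)x/2 - sqrt(2)y/2) + (sqrt(2)x/2 + sqrt(2)y/2) = 3sqrt(2)x/2 - sqrt(2)y/2   [differs from 2x + y: not invariant]

Only option (A), x^2 + y^2, is unchanged by the transformation.
Geometrically, x^2 + y^2 is the squared distance from the origin, which every rotation about the origin preserves.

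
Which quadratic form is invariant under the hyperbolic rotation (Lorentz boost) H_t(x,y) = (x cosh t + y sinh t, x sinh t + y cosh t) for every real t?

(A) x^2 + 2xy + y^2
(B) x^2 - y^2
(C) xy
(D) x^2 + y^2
B

Write x' = x cosh t + y sinh t, y' = x sinh t + y cosh t and substitute into each option:
(A) x^2 + 2xy + y^2: (x' + y')^2 with x' + y' = (x + y)(cosh t + sinh t) = (x + y)e^t, so it becomes (x + y)^2 e^(2t)   [not invariant for t != 0]
(B) x^2 - y^2: (x cosh t + y sinh t)^2 - (x sinh t + y cosh t)^2 = x^2(cosh^2 t - sinh^2 t) + 2xy(cosh t sinh t - sinh t cosh t) + y^2(sinh^2 t - cosh^2 t) = x^2 - y^2   [invariant, using cosh^2 t - sinh^2 t = 1]
(C) xy: (x cosh t + y sinh t)(x sinh t + y cosh t) = xy(cosh^2 t + sinh^2 t) + (x^2 + y^2) sinh t cosh t = xy cosh 2t + (x^2 + y^2)(sinh 2t)/2   [not invariant for t != 0]
(D) x^2 + y^2: (x cosh t + y sinh t)^2 + (x sinh t + y cosh t)^2 = (x^2 + y^2)(cosh^2 t + sinh^2 t) + 4xy sinh t cosh t = (x^2 + y^2) cosh 2t + 2xy sinh 2t   [not invariant for t != 0]

Only (B) x^2 - y^2 is unchanged; it is the Minkowski form preserved by Lorentz boosts, just as x^2 + y^2 is preserved by ordinary rotations.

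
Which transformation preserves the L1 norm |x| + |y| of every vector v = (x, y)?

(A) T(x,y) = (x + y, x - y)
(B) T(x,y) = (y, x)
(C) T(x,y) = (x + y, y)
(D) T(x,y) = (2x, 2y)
B

A transformation preserves a norm if ||T(v)|| = ||v|| for every v; a single vector where the norm changes rules an option out.

(A) T(x,y) = (x + y, x - y): v = (1, 0) has norm |1| + |0| = 1, but T(v) = (1, 1) has norm 2 -- not preserved.
(B) T(x,y) = (y, x): preserves the norm -- it only permutes the coordinates and/or flips signs, which leaves |x| + |y| unchanged.
(C) T(x,y) = (x + y, y): v = (0, 1) has norm |0| + |1| = 1, but T(v) = (1, 1) has norm 2 -- not preserved.
(D) T(x,y) = (2x, 2y): v = (1, 0) has norm |1| + |0| = 1, but T(v) = (2, 0) has norm 2 -- not preserved.

Therefore the answer is (B).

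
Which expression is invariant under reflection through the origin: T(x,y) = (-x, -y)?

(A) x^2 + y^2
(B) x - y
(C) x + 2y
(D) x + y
A

The map is reflection through the origin: T(x,y) = (-x, -y).
Substitute the transformed coordinates into each option and compare with the original:
(A) x^2 + y^2  ->  (-x)^2 + (-y)^2 = x^2 + y^2   [equals x^2 + y^2: invariant]
(B) x - y  ->  (-x) - (-y) = -x + y   [differs from x - y: not invariant]
(C) x + 2y  ->  (-x) + 2(-y) = -x - 2y   [differs from x + 2y: not invariant]
(D) x + y  ->  (-x) + (-y) = -x - y   [differs from x + y: not invariant]

Only option (A), x^2 + y^2, is unchanged by the transformation.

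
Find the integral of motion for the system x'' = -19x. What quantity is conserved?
E = (x')^2 + 19x^2

Multiply the equation by x':
x' * x'' = -19x * x'
The left side is d/dt[(x')^2/2] and the right side is d/dt[-19x^2/2], so
d/dt[(x')^2/2 + 19x^2/2] = 0, i.e. (x')^2/2 + 19x^2/2 = constant.
Multiplying by 2, the integral of motion is E = (x')^2 + 19x^2.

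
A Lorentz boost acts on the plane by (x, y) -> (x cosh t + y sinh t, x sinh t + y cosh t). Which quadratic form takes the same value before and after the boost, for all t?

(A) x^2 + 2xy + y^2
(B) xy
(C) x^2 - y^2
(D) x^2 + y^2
C

Write x' = x cosh t + y sinh t, y' = x sinh t + y cosh t and substitute into each option:
(A) x^2 + 2xy + y^2: (x' + y')^2 with x' + y' = (x + y)(cosh t + sinh t) = (x + y)e^t, so it becomes (x + y)^2 e^(2t)   [not invariant for t != 0]
(B) xy: (x cosh t + y sinh t)(x sinh t + y cosh t) = xy(cosh^2 t + sinh^2 t) + (x^2 + y^2) sinh t cosh t = xy cosh 2t + (x^2 + y^2)(sinh 2t)/2   [not invariant for t != 0]
(C) x^2 - y^2: (x cosh t + y sinh t)^2 - (x sinh t + y cosh t)^2 = x^2(cosh^2 t - sinh^2 t) + 2xy(cosh t sinh t - sinh t cosh t) + y^2(sinh^2 t - cosh^2 t) = x^2 - y^2   [invariant, using cosh^2 t - sinh^2 t = 1]
(D) x^2 + y^2: (x cosh t + y sinh t)^2 + (x sinh t + y cosh t)^2 = (x^2 + y^2)(cosh^2 t + sinh^2 t) + 4xy sinh t cosh t = (x^2 + y^2) cosh 2t + 2xy sinh 2t   [not invariant for t != 0]

Only (C) x^2 - y^2 is unchanged; it is the Minkowski form preserved by Lorentz boosts, just as x^2 + y^2 is preserved by ordinary rotations.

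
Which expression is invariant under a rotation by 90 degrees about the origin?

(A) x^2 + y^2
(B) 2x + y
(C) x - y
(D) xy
A

A rotation by 90 degrees sends (x, y) to (-y, x).
Substitute the transformed coordinates into each option and compare with the original:
(A) x^2 + y^2  ->  (-y)^2 + (x)^2 = x^2 + y^2   [equals x^2 + y^2: invariant]
(B) 2x + y  ->  2(-y) + (x) = x - 2y   [differs from 2x + y: not invariant]
(C) x - y  ->  (-y) - (x) = -x - y   [differs from x - y: not invariant]
(D) xy  ->  (-y)(x) = -xy   [differs from xy: not invariant]

Only option (A), x^2 + y^2, is unchanged by the transformation.
Geometrically, x^2 + y^2 is the squared distance from the origin, which every rotation about the origin preserves.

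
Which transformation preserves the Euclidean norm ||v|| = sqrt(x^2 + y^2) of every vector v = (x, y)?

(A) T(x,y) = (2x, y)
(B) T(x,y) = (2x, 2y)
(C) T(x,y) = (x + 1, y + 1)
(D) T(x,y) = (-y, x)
D

A transformation preserves a norm if ||T(v)|| = ||v|| for every v; a single vector where the norm changes rules an option out.

(A) T(x,y) = (2x, y): v = (1, 0) has norm sqrt((1)^2 + (0)^2) = 1, but T(v) = (2, 0) has norm 2 -- not preserved.
(B) T(x,y) = (2x, 2y): v = (1, 0) has norm sqrt((1)^2 + (0)^2) = 1, but T(v) = (2, 0) has norm 2 -- not preserved.
(C) T(x,y) = (x + 1, y + 1): v = (1, 0) has norm sqrt((1)^2 + (0)^2) = 1, but T(v) = (2, 1) has norm sqrt(5) -- not preserved.
(D) T(x,y) = (-y, x): preserves the norm -- it is an orthogonal map (a rotation/reflection), and (-y)^2 + (x)^2 simplifies to x^2 + y^2.

Therefore the answer is (D).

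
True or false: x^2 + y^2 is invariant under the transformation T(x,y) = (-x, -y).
True

Substitute T(x,y) = (-x, -y) into the expression and compare with the original.

Original: x^2 + y^2
After applying T: (-x)^2 + (-y)^2 = x^2 + y^2

This is identical to the original x^2 + y^2, so the expression is invariant.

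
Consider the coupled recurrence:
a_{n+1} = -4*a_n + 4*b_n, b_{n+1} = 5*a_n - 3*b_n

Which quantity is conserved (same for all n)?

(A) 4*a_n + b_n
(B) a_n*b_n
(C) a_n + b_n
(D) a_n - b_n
C

Replace a_n by a_{n+1} = -4*a_n + 4*b_n and b_n by b_{n+1} = 5*a_n - 3*b_n in each option and simplify:
(A) 4*a_n + b_n  ->  4*(-4*a_n + 4*b_n) + (5*a_n - 3*b_n) = -11*a_n + 13*b_n   [not conserved]
(B) a_n*b_n  ->  (-4*a_n + 4*b_n)*(5*a_n - 3*b_n) = -20*a_n^2 + 32*a_n*b_n - 12*b_n^2   [not conserved]
(C) a_n + b_n  ->  (-4*a_n + 4*b_n) + (5*a_n - 3*b_n) = a_n + b_n   [conserved]
(D) a_n - b_n  ->  (-4*a_n + 4*b_n) - (5*a_n - 3*b_n) = -9*a_n + 7*b_n   [not conserved]

Only (C) a_n + b_n returns to itself after one step, so it is the conserved quantity.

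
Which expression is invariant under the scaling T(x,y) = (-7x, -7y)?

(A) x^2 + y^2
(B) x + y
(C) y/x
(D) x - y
C

Under the uniform scaling T(x,y) = (-7x, -7y):
Substitute the transformed coordinates into each option and compare with the original:
(A) x^2 + y^2  ->  (-7x)^2 + (-7y)^2 = 49x^2 + 49y^2   [differs from x^2 + y^2: not invariant]
(B) x + y  ->  (-7x) + (-7y) = -7x - 7y   [differs from x + y: not invariant]
(C) y/x  ->  (-7y)/(-7x) = y/x   [equals y/x: invariant]
(D) x - y  ->  (-7x) - (-7y) = -7x + 7y   [differs from x - y: not invariant]

Only option (C), y/x, is unchanged by the transformation.
The common factor -7 cancels in a ratio of coordinates, while sums, products and sums of squares pick up factors of -7 or 49.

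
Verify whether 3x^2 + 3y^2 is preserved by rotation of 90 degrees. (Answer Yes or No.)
Yes

Applying rotation by 90 degrees: x' = x*cos(90 degrees) - y*sin(90 degrees) = -y, y' = x*sin(90 degrees) + y*cos(90 degrees) = x

Substituting into 3x^2 + 3y^2:
3(-y)^2 + 3(x)^2
= 3x^2 + 3y^2

This equals the original expression 3x^2 + 3y^2, so it IS invariant.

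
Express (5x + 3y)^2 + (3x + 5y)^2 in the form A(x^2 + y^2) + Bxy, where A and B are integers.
34(x^2 + y^2) + 60xy

Expanding: (5x + 3y)^2 = 25x^2 + 30xy + 9y^2
(3x + 5y)^2 = 9x^2 + 30xy + 25y^2
Sum = (25+9)(x^2+y^2) + 60xy = 34(x^2 + y^2) + 60xy
This is symmetric in x and y.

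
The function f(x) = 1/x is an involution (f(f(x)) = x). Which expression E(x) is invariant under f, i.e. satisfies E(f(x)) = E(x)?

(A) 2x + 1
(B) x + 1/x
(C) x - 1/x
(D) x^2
B

Replace x by f(x) = 1/x in each option and simplify. As a quick numerical cross-check, also compare E(5) with E(f(5)) = E(1/5).

(A) 2x + 1  ->  2(1/x) + 1 = (x + 2)/x; check: E(5) = 11 but E(1/5) = 7/5.   [not invariant]
(B) x + 1/x  ->  (1/x) + 1/(1/x), which simplifies back to x + 1/x; check: E(5) = 26/5, E(1/5) = 26/5.   [invariant]
(C) x - 1/x  ->  (1/x) - 1/(1/x) = -x + 1/x; check: E(5) = 24/5 but E(1/5) = -24/5.   [not invariant]
(D) x^2  ->  (1/x)^2 = x^(-2); check: E(5) = 25 but E(1/5) = 1/25.   [not invariant]

Only (B) is unchanged. E is symmetric under swapping x with f(x) = 1/x, which is exactly what an involution does.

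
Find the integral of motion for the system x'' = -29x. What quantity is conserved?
E = (x')^2 + 29x^2

Multiply the equation by x':
x' * x'' = -29x * x'
The left side is d/dt[(x')^2/2] and the right side is d/dt[-29x^2/2], so
d/dt[(x')^2/2 + 29x^2/2] = 0, i.e. (x')^2/2 + 29x^2/2 = constant.
Multiplying by 2, the integral of motion is E = (x')^2 + 29x^2.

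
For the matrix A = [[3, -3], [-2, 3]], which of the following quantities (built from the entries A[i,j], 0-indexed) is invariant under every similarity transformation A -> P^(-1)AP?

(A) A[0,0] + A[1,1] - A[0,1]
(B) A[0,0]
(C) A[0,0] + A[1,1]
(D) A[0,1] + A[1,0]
C

A[0,0] + A[1,1] is the trace of A. By the cyclic property of the trace, tr(P^(-1)AP) = tr(APP^(-1)) = tr(A), so it is the same for every matrix similar to A.

The other combinations are not similarity invariants. For example, take P = [[1, 1], [0, 1]] (det P = 1), so P^(-1) = [[1, -1], [0, 1]] and
B = P^(-1)AP = [[5, -1], [-2, 1]].
Evaluating each option on A and on B:
(A) A[0,0] + A[1,1] - A[0,1]: 9 for A, 7 for B -> changes
(B) A[0,0]: 3 for A, 5 for B -> changes
(C) A[0,0] + A[1,1]: 6 for A, 6 for B -> unchanged
(D) A[0,1] + A[1,0]: -5 for A, -3 for B -> changes

Only (C) A[0,0] + A[1,1] = 6 survives (and it does so for every P, not just this one), so it is the invariant.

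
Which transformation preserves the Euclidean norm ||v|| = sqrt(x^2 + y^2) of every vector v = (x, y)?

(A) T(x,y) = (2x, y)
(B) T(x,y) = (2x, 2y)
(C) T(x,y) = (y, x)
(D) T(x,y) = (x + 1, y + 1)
C

A transformation preserves a norm if ||T(v)|| = ||v|| for every v; a single vector where the norm changes rules an option out.

(A) T(x,y) = (2x, y): v = (1, 0) has norm sqrt((1)^2 + (0)^2) = 1, but T(v) = (2, 0) has norm 2 -- not preserved.
(B) T(x,y) = (2x, 2y): v = (1, 0) has norm sqrt((1)^2 + (0)^2) = 1, but T(v) = (2, 0) has norm 2 -- not preserved.
(C) T(x,y) = (y, x): preserves the norm -- it is an orthogonal map (a rotation/reflection), and (y)^2 + (x)^2 simplifies to x^2 + y^2.
(D) T(x,y) = (x + 1, y + 1): v = (1, 0) has norm sqrt((1)^2 + (0)^2) = 1, but T(v) = (2, 1) has norm sqrt(5) -- not preserved.

Therefore the answer is (C).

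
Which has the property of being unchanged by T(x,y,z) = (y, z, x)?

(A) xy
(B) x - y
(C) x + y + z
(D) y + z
C

Apply T(x,y,z) = (y, z, x) to each option, i.e. replace (x, y, z) by the transformed coordinates.
Substitute the transformed coordinates into each option and compare with the original:
(A) xy  ->  (y)(z) = yz   [differs from xy: not invariant]
(B) x - y  ->  (y) - (z) = y - z   [differs from x - y: not invariant]
(C) x + y + z  ->  (y) + (z) + (x) = x + y + z   [equals x + y + z: invariant]
(D) y + z  ->  (z) + (x) = x + z   [differs from y + z: not invariant]

Only option (C), x + y + z, is unchanged by the transformation.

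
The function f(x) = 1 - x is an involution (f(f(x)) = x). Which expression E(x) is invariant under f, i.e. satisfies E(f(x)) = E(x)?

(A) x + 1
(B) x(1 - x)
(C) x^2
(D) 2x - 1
B

Replace x by f(x) = 1 - x in each option and simplify. As a quick numerical cross-check, also compare E(4) with E(f(4)) = E(-3).

(A) x + 1  ->  (1 - x) + 1 = 2 - x; check: E(4) = 5 but E(-3) = -2.   [not invariant]
(B) x(1 - x)  ->  (1 - x)(1 - (1 - x)), which simplifies back to x(1 - x); check: E(4) = -12, E(-3) = -12.   [invariant]
(C) x^2  ->  (1 - x)^2 = (x - 1)^2; check: E(4) = 16 but E(-3) = 9.   [not invariant]
(D) 2x - 1  ->  2(1 - x) - 1 = 1 - 2x; check: E(4) = 7 but E(-3) = -7.   [not invariant]

Only (B) is unchanged. E is symmetric under swapping x with f(x) = 1 - x, which is exactly what an involution does.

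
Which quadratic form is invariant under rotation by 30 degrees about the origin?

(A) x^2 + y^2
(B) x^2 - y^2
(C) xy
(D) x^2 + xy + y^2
A

Rotation by 30 degrees sends (x, y) to (sqrt(3)x/2 - y/2, x/2 + sqrt(3)y/2).
Substitute the transformed coordinates into each option and compare with the original:
(A) x^2 + y^2  ->  (sqrt(3)x/2 - y/2)^2 + (x/2 + sqrt(3)y/2)^2 = x^2 + y^2   [equals x^2 + y^2: invariant]
(B) x^2 - y^2  ->  (sqrt(3)x/2 - y/2)^2 - (x/2 + sqrt(3)y/2)^2 = x^2/2 - sqrt(3)xy - y^2/2   [differs from x^2 - y^2: not invariant]
(C) xy  ->  (sqrt(3)x/2 - y/2)(x/2 + sqrt(3)y/2) = sqrt(3)x^2/4 + xy/2 - sqrt(3)y^2/4   [differs from xy: not invariant]
(D) x^2 + xy + y^2  ->  (sqrt(3)x/2 - y/2)^2 + (sqrt(3)x/2 - y/2)(x/2 + sqrt(3)y/2) + (x/2 + sqrt(3)y/2)^2 = sqrt(3)x^2/4 + x^2 + xy/2 - sqrt(3)y^2/4 + y^2   [differs from x^2 + xy + y^2: not invariant]

Only option (A), x^2 + y^2, is unchanged by the transformation.
x^2 + y^2 is the squared distance from the origin, which rotations preserve.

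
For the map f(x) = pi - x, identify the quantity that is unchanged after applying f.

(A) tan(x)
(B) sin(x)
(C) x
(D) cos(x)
B

For f(x) = pi - x:
sin(pi - x) = sin(x), so sine is invariant under this transformation.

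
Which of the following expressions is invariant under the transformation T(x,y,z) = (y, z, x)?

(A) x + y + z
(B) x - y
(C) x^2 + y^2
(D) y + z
A

Apply T(x,y,z) = (y, z, x) to each option, i.e. replace (x, y, z) by the transformed coordinates.
Substitute the transformed coordinates into each option and compare with the original:
(A) x + y + z  ->  (y) + (z) + (x) = x + y + z   [equals x + y + z: invariant]
(B) x - y  ->  (y) - (z) = y - z   [differs from x - y: not invariant]
(C) x^2 + y^2  ->  (y)^2 + (z)^2 = y^2 + z^2   [differs from x^2 + y^2: not invariant]
(D) y + z  ->  (z) + (x) = x + z   [differs from y + z: not invariant]

Only option (A), x + y + z, is unchanged by the transformation.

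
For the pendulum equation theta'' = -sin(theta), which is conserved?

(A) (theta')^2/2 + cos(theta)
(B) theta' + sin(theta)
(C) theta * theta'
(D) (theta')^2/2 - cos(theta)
D

A first integral I satisfies dI/dt = 0 along every solution. Differentiate each option and use the equation of motion:
(A) d/dt[(theta')^2/2 + cos(theta)] = theta' theta'' - sin(theta) theta' = -2 theta' sin(theta), not identically 0
(B) d/dt[theta' + sin(theta)] = theta'' + cos(theta) theta' = -sin(theta) + theta' cos(theta), not identically 0
(C) d/dt[theta * theta'] = (theta')^2 + theta theta'' = (theta')^2 - theta sin(theta), not identically 0
(D) d/dt[(theta')^2/2 - cos(theta)] = theta' theta'' + sin(theta) theta' = theta'(-sin(theta)) + theta' sin(theta) = 0

Only (D) has zero time-derivative. This is the total energy: kinetic (theta')^2/2 plus potential -cos(theta).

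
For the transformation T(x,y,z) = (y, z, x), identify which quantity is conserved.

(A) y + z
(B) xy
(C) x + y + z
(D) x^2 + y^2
C

Apply T(x,y,z) = (y, z, x) to each option, i.e. replace (x, y, z) by the transformed coordinates.
Substitute the transformed coordinates into each option and compare with the original:
(A) y + z  ->  (z) + (x) = x + z   [differs from y + z: not invariant]
(B) xy  ->  (y)(z) = yz   [differs from xy: not invariant]
(C) x + y + z  ->  (y) + (z) + (x) = x + y + z   [equals x + y + z: invariant]
(D) x^2 + y^2  ->  (y)^2 + (z)^2 = y^2 + z^2   [differs from x^2 + y^2: not invariant]

Only option (C), x + y + z, is unchanged by the transformation.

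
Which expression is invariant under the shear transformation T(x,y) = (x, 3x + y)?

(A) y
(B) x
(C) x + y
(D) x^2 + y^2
B

Under the shear T(x,y) = (x, 3x + y):
Substitute the transformed coordinates into each option and compare with the original:
(A) y  ->  (3x + y) = 3x + y   [differs from y: not invariant]
(B) x  ->  (x) = x   [equals x: invariant]
(C) x + y  ->  (x) + (3x + y) = 4x + y   [differs from x + y: not invariant]
(D) x^2 + y^2  ->  (x)^2 + (3x + y)^2 = 10x^2 + 6xy + y^2   [differs from x^2 + y^2: not invariant]

Only option (B), x, is unchanged by the transformation.
A vertical shear moves points parallel to the y-axis, so the x-coordinate (and any function of x alone) is unchanged.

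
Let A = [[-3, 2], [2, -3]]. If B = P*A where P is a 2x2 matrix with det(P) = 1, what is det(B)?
5

By the multiplicative property of determinants, det(B) = det(P*A) = det(P) * det(A) = det(A),
so the determinant is invariant under multiplication by any determinant-1 matrix; we just need det(A).

det(A) = (-3)(-3) - (2)(2) = 9 - 4 = 5

Therefore det(B) = 1 * 5 = 5.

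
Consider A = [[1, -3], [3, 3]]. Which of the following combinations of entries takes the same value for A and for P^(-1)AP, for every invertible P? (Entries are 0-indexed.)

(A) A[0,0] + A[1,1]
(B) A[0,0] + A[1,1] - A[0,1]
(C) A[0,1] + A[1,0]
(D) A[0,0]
A

A[0,0] + A[1,1] is the trace of A. By the cyclic property of the trace, tr(P^(-1)AP) = tr(APP^(-1)) = tr(A), so it is the same for every matrix similar to A.

The other combinations are not similarity invariants. For example, take P = [[1, -1], [0, 1]] (det P = 1), so P^(-1) = [[1, 1], [0, 1]] and
B = P^(-1)AP = [[4, -4], [3, 0]].
Evaluating each option on A and on B:
(A) A[0,0] + A[1,1]: 4 for A, 4 for B -> unchanged
(B) A[0,0] + A[1,1] - A[0,1]: 7 for A, 8 for B -> changes
(C) A[0,1] + A[1,0]: 0 for A, -1 for B -> changes
(D) A[0,0]: 1 for A, 4 for B -> changes

Only (A) A[0,0] + A[1,1] = 4 survives (and it does so for every P, not just this one), so it is the invariant.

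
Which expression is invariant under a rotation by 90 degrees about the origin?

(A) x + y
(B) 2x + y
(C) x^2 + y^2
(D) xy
C

A rotation by 90 degrees sends (x, y) to (-y, x).
Substitute the transformed coordinates into each option and compare with the original:
(A) x + y  ->  (-y) + (x) = x - y   [differs from x + y: not invariant]
(B) 2x + y  ->  2(-y) + (x) = x - 2y   [differs from 2x + y: not invariant]
(C) x^2 + y^2  ->  (-y)^2 + (x)^2 = x^2 + y^2   [equals x^2 + y^2: invariant]
(D) xy  ->  (-y)(x) = -xy   [differs from xy: not invariant]

Only option (C), x^2 + y^2, is unchanged by the transformation.
Geometrically, x^2 + y^2 is the squared distance from the origin, which every rotation about the origin preserves.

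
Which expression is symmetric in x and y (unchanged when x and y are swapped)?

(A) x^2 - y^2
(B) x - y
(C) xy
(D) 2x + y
C

A symmetric expression is unchanged when the variables are permuted; here the transformation to test is the swap (x, y) -> (y, x).
Substitute the transformed coordinates into each option and compare with the original:
(A) x^2 - y^2  ->  (y)^2 - (x)^2 = -x^2 + y^2   [differs from x^2 - y^2: not invariant]
(B) x - y  ->  (y) - (x) = -x + y   [differs from x - y: not invariant]
(C) xy  ->  (y)(x) = xy   [equals xy: invariant]
(D) 2x + y  ->  2(y) + (x) = x + 2y   [differs from 2x + y: not invariant]

Only option (C), xy, is unchanged by the transformation.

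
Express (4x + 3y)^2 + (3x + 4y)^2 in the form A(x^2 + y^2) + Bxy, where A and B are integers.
25(x^2 + y^2) + 48xy

Expanding: (4x + 3y)^2 = 16x^2 + 24xy + 9y^2
(3x + 4y)^2 = 9x^2 + 24xy + 16y^2
Sum = (16+9)(x^2+y^2) + 48xy = 25(x^2 + y^2) + 48xy
This is symmetric in x and y.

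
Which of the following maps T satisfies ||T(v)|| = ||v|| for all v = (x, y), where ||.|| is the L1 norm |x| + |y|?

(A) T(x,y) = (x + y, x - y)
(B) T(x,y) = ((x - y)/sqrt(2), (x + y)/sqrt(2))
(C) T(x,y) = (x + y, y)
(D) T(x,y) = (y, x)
D

A transformation preserves a norm if ||T(v)|| = ||v|| for every v; a single vector where the norm changes rules an option out.

(A) T(x,y) = (x + y, x - y): v = (1, 0) has norm |1| + |0| = 1, but T(v) = (1, 1) has norm 2 -- not preserved.
(B) T(x,y) = ((x - y)/sqrt(2), (x + y)/sqrt(2)): v = (1, 0) has norm |1| + |0| = 1, but T(v) = (sqrt(2)/2, sqrt(2)/2) has norm sqrt(2) -- not preserved.
(C) T(x,y) = (x + y, y): v = (0, 1) has norm |0| + |1| = 1, but T(v) = (1, 1) has norm 2 -- not preserved.
(D) T(x,y) = (y, x): preserves the norm -- it only permutes the coordinates and/or flips signs, which leaves |x| + |y| unchanged.

Therefore the answer is (D).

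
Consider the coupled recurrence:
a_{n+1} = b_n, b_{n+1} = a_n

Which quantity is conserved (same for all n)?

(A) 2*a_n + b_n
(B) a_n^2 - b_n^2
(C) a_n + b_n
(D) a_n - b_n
C

Replace a_n by a_{n+1} = b_n and b_n by b_{n+1} = a_n in each option and simplify:
(A) 2*a_n + b_n  ->  2*(b_n) + (a_n) = a_n + 2*b_n   [not conserved]
(B) a_n^2 - b_n^2  ->  (b_n)^2 - (a_n)^2 = -a_n^2 + b_n^2   [not conserved]
(C) a_n + b_n  ->  (b_n) + (a_n) = a_n + b_n   [conserved]
(D) a_n - b_n  ->  (b_n) - (a_n) = -a_n + b_n   [not conserved]

Only (C) a_n + b_n returns to itself after one step, so it is the conserved quantity.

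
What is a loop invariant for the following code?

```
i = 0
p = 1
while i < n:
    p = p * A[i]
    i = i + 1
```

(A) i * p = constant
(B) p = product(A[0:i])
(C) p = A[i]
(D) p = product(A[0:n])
B

A loop invariant must hold before the first iteration and be re-established by every execution of the body.

(B) p = product(A[0:i]): Initially i = 0 and p = 1 = product of the empty slice A[0:0]. If p = product(A[0:i]) holds at the top of an iteration, the body sets p to product(A[0:i]) * A[i] = product(A[0:i+1]) and then i to i+1, so the property is restored. At exit i = n, giving p = product(A[0:n]).

The other options fail:
(A) i * p = constant: initially i * p = 0, but after one iteration it is 1 * A[0], which is nonzero in general.
(C) p = A[i]: after the first iteration p = A[0] but i = 1; in general p is a product of several elements, not a single one.
(D) p = product(A[0:n]): false before the loop (p = 1, not the full product) -- it only becomes true at exit.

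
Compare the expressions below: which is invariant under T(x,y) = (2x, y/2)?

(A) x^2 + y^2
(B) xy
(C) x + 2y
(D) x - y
B

An expression E(x,y) is invariant under T if E(T(x,y)) = E(x,y). Here T(x,y) = (2x, y/2).
Substitute the transformed coordinates into each option and compare with the original:
(A) x^2 + y^2  ->  (2x)^2 + (y/2)^2 = 4x^2 + y^2/4   [differs from x^2 + y^2: not invariant]
(B) xy  ->  (2x)(y/2) = xy   [equals xy: invariant]
(C) x + 2y  ->  (2x) + 2(y/2) = 2x + y   [differs from x + 2y: not invariant]
(D) x - y  ->  (2x) - (y/2) = 2x - y/2   [differs from x - y: not invariant]

Only option (B), xy, is unchanged by the transformation.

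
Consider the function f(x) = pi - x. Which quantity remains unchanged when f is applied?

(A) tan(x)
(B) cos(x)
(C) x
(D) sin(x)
D

For f(x) = pi - x:
sin(pi - x) = sin(x), so sine is invariant under this transformation.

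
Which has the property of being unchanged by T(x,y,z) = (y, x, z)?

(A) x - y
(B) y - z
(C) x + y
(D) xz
C

Apply T(x,y,z) = (y, x, z) to each option, i.e. replace (x, y, z) by the transformed coordinates.
Substitute the transformed coordinates into each option and compare with the original:
(A) x - y  ->  (y) - (x) = -x + y   [differs from x - y: not invariant]
(B) y - z  ->  (x) - (z) = x - z   [differs from y - z: not invariant]
(C) x + y  ->  (y) + (x) = x + y   [equals x + y: invariant]
(D) xz  ->  (y)(z) = yz   [differs from xz: not invariant]

Only option (C), x + y, is unchanged by the transformation.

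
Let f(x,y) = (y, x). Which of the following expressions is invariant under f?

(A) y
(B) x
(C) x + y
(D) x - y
C

For f(x,y) = (y, x):
After applying f: x' = y, y' = x. So x' + y' = y + x = x + y.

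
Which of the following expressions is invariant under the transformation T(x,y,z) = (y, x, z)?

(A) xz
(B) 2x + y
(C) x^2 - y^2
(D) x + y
D

Apply T(x,y,z) = (y, x, z) to each option, i.e. replace (x, y, z) by the transformed coordinates.
Substitute the transformed coordinates into each option and compare with the original:
(A) xz  ->  (y)(z) = yz   [differs from xz: not invariant]
(B) 2x + y  ->  2(y) + (x) = x + 2y   [differs from 2x + y: not invariant]
(C) x^2 - y^2  ->  (y)^2 - (x)^2 = -x^2 + y^2   [differs from x^2 - y^2: not invariant]
(D) x + y  ->  (y) + (x) = x + y   [equals x + y: invariant]

Only option (D), x + y, is unchanged by the transformation.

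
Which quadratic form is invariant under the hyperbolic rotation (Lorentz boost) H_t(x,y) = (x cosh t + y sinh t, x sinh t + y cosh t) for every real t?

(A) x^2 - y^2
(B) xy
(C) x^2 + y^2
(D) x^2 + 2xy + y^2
A

Write x' = x cosh t + y sinh t, y' = x sinh t + y cosh t and substitute into each option:
(A) x^2 - y^2: (x cosh t + y sinh t)^2 - (x sinh t + y cosh t)^2 = x^2(cosh^2 t - sinh^2 t) + 2xy(cosh t sinh t - sinh t cosh t) + y^2(sinh^2 t - cosh^2 t) = x^2 - y^2   [invariant, using cosh^2 t - sinh^2 t = 1]
(B) xy: (x cosh t + y sinh t)(x sinh t + y cosh t) = xy(cosh^2 t + sinh^2 t) + (x^2 + y^2) sinh t cosh t = xy cosh 2t + (x^2 + y^2)(sinh 2t)/2   [not invariant for t != 0]
(C) x^2 + y^2: (x cosh t + y sinh t)^2 + (x sinh t + y cosh t)^2 = (x^2 + y^2)(cosh^2 t + sinh^2 t) + 4xy sinh t cosh t = (x^2 + y^2) cosh 2t + 2xy sinh 2t   [not invariant for t != 0]
(D) x^2 + 2xy + y^2: (x' + y')^2 with x' + y' = (x + y)(cosh t + sinh t) = (x + y)e^t, so it becomes (x + y)^2 e^(2t)   [not invariant for t != 0]

Only (A) x^2 - y^2 is unchanged; it is the Minkowski form preserved by Lorentz boosts, just as x^2 + y^2 is preserved by ordinary rotations.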